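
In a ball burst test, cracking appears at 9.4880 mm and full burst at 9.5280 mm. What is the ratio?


Formula: Ratio = crack / burst
Substituting: Ratio = 9.4880 / 9.5280
Result: 0.9958


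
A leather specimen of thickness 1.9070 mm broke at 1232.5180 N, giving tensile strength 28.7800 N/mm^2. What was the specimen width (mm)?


Formula: w = F / (TS * t)
Substituting: w = 1232.5180 / (28.7800 * 1.9070)
Result: 22.4570 mm


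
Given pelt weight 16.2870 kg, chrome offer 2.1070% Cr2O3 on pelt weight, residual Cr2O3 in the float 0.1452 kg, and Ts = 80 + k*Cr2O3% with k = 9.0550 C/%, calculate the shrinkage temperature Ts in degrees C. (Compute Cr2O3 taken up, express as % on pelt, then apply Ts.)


Offered = pelt * offer_pct / 100 = 16.2870 * 2.1070 / 100 = 0.3432 kg
Uptake = offered - residual = 0.3432 - 0.1452 = 0.1980 kg
Cr2O3% on pelt = uptake / pelt * 100 = 0.1980 / 16.2870 * 100 = 1.2155 %
Ts = 80 + k * Cr2O3% = 80 + 9.0550 * 1.2155 = 91.0063 C


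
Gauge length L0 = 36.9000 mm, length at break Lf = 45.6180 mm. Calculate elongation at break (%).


Formula: Elongation = (Lf - L0) / L0 * 100
Substituting: Elongation = (45.6180 - 36.9000) / 36.9000 * 100
Result: 23.6260 %


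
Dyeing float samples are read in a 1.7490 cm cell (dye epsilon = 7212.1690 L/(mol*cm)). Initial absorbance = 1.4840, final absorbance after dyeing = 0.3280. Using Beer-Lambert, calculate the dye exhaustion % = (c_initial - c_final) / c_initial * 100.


c_initial = A_i / (epsilon * l) = 1.4840 / (7212.1690 * 1.7490) = 1.1765e-04 mol/L
c_final = A_f / (epsilon * l) = 0.3280 / (7212.1690 * 1.7490) = 2.6003e-05 mol/L
Exhaustion = (c_initial - c_final) / c_initial * 100 = (1.1765e-04 - 2.6003e-05) / 1.1765e-04 * 100 = 77.8976 %


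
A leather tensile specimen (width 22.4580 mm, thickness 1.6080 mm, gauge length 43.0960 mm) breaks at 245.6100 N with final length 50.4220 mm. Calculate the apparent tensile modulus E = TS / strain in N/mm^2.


TS = F / (w * t) = 245.6100 / (22.4580 * 1.6080) = 6.8013 N/mm^2
strain = (Lf - L0) / L0 = (50.4220 - 43.0960) / 43.0960 = 0.1700
E = TS / strain = 6.8013 / 0.1700 = 40.0091 N/mm^2


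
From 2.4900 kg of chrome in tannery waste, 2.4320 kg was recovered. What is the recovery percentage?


Formula: Recovery = recovered / input * 100
Substituting: Recovery = 2.4320 / 2.4900 * 100
Result: 97.6707 %


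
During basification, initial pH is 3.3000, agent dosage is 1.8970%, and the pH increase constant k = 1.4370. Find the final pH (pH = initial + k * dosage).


Formula: pH_final = pH_initial + k * base_pct
Substituting: pH_final = 3.3000 + 1.4370 * 1.8970
Result: 6.0260


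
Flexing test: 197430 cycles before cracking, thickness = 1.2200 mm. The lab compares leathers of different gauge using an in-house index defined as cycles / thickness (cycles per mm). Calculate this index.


Formula: Index = cycles / thickness
Substituting: Index = 197430 / 1.2200
Result: 161827.8689 cycles/mm


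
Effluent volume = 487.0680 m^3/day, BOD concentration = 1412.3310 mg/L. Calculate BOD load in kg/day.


Formula: BOD_load = volume * conc / 1000
Substituting: BOD_load = 487.0680 * 1412.3310 / 1000
Result: 687.9012 kg/day


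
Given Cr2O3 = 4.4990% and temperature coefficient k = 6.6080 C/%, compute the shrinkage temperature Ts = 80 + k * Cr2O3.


Formula: Ts = 80 + k * Cr2O3
Substituting: Ts = 80 + 6.6080 * 4.4990
Result: 109.7294 C


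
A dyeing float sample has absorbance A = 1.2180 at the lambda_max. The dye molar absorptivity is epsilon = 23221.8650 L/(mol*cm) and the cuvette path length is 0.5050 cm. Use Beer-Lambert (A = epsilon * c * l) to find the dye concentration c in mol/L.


Formula: c = A / (epsilon * l)
Substituting: c = 1.2180 / (23221.8650 * 0.5050)
Result: 1.0386e-04 mol/L


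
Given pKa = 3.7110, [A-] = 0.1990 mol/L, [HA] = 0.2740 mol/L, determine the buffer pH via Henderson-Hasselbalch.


ratio = [A-] / [HA] = 0.1990 / 0.2740 = 0.7263
log10(ratio) = -0.1389
pH = pKa + log10(ratio) = 3.7110 - 0.1389 = 3.5721


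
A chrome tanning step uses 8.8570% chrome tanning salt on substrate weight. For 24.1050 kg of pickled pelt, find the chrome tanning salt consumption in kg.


Formula: Chrome = substrate * pct / 100
Substituting: Chrome = 24.1050 * 8.8570 / 100
Result: 2.1350 kg


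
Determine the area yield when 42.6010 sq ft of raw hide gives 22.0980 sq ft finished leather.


Formula: Yield = finished / raw * 100
Substituting: Yield = 22.0980 / 42.6010 * 100
Result: 51.8720 %


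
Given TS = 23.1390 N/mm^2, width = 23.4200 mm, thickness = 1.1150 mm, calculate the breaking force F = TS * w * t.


Formula: F = TS * w * t
Substituting: F = 23.1390 * 23.4200 * 1.1150
Result: 604.2356 N


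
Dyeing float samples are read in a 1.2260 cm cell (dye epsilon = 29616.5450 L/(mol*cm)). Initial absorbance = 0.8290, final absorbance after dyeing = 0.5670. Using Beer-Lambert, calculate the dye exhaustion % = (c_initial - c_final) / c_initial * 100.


c_initial = A_i / (epsilon * l) = 0.8290 / (29616.5450 * 1.2260) = 2.2831e-05 mol/L
c_final = A_f / (epsilon * l) = 0.5670 / (29616.5450 * 1.2260) = 1.5616e-05 mol/L
Exhaustion = (c_initial - c_final) / c_initial * 100 = (2.2831e-05 - 1.5616e-05) / 2.2831e-05 * 100 = 31.6043 %


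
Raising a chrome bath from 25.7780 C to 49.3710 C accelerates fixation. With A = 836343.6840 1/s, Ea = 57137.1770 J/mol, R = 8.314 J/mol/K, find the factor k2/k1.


T1 = 25.7780 + 273.15 = 298.9280 K; T2 = 49.3710 + 273.15 = 322.5210 K
k1 = A * exp(-Ea/(R*T1)) = 836343.6840 * exp(-57137.1770/(8.314*298.9280)) = 8.6672e-05 1/s
k2 = A * exp(-Ea/(R*T2)) = 836343.6840 * exp(-57137.1770/(8.314*322.5210)) = 4.6587e-04 1/s
k2/k1 = 4.6587e-04 / 8.6672e-05 = 5.3751


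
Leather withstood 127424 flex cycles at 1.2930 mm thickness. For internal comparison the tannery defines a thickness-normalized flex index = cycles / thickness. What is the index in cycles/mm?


Formula: Index = cycles / thickness
Substituting: Index = 127424 / 1.2930
Result: 98549.1106 cycles/mm


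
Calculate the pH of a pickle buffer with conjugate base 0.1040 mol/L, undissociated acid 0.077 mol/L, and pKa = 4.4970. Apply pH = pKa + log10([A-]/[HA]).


ratio = [A-] / [HA] = 0.1040 / 0.077 = 1.3506
log10(ratio) = 0.1305
pH = pKa + log10(ratio) = 4.4970 + 0.1305 = 4.6275


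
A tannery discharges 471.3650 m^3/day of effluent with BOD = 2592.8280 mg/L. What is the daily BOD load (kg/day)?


Formula: BOD_load = volume * conc / 1000
Substituting: BOD_load = 471.3650 * 2592.8280 / 1000
Result: 1222.1684 kg/day


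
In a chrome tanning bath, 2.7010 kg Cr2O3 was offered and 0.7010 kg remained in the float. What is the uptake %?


Formula: Uptake = (offered - residual) / offered * 100
Substituting: Uptake = (2.7010 - 0.7010) / 2.7010 * 100
Result: 74.0466 %


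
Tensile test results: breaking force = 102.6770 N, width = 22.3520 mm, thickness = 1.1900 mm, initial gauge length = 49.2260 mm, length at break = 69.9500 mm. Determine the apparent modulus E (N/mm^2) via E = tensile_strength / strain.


TS = F / (w * t) = 102.6770 / (22.3520 * 1.1900) = 3.8602 N/mm^2
strain = (Lf - L0) / L0 = (69.9500 - 49.2260) / 49.2260 = 0.4210
E = TS / strain = 3.8602 / 0.4210 = 9.1692 N/mm^2


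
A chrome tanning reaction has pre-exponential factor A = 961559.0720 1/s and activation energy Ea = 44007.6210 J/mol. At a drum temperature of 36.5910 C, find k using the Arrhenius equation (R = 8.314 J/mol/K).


T_K = T_C + 273.15 = 36.5910 + 273.15 = 309.7410 K
exponent = -Ea / (R * T_K) = -44007.6210 / (8.314 * 309.7410) = -17.0891
k = A * exp(exponent) = 961559.0720 * exp(-17.0891) = 0.0364145 1/s


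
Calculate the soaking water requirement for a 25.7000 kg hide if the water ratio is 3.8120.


Formula: Water = hide_weight * ratio
Substituting: Water = 25.7000 * 3.8120
Result: 97.9684 kg


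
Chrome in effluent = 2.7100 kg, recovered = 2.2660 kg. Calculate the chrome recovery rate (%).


Formula: Recovery = recovered / input * 100
Substituting: Recovery = 2.2660 / 2.7100 * 100
Result: 83.6162 %


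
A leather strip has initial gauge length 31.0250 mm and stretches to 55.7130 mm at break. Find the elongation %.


Formula: Elongation = (Lf - L0) / L0 * 100
Substituting: Elongation = (55.7130 - 31.0250) / 31.0250 * 100
Result: 79.5745 %


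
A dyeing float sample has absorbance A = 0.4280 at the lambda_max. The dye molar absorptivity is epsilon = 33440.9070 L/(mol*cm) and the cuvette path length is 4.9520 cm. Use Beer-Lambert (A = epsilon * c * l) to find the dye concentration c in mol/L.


Formula: c = A / (epsilon * l)
Substituting: c = 0.4280 / (33440.9070 * 4.9520)
Result: 2.5846e-06 mol/L


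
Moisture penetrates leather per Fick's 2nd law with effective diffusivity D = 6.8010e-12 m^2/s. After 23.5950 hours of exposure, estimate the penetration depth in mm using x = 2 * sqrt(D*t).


t = 23.5950 hr * 3600 = 84942.0000 s
D * t = 6.8010e-12 * 84942.0000 = 5.7769e-07
x = 2 * sqrt(D*t) = 2 * sqrt(5.7769e-07) = 0.00152012 m = 1.5201 mm


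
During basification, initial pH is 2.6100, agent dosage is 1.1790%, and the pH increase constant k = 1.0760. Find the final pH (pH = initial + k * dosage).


Formula: pH_final = pH_initial + k * base_pct
Substituting: pH_final = 2.6100 + 1.0760 * 1.1790
Result: 3.8786


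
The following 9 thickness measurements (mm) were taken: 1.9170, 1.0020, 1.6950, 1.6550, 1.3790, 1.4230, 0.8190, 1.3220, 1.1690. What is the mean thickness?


Formula: Average = sum / n
Substituting: Average = 12.3810 / 9
Result: 1.3757 mm


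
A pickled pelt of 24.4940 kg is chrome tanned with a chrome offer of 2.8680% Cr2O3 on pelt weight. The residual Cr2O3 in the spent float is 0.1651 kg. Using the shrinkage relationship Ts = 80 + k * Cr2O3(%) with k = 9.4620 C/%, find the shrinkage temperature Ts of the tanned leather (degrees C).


Offered = pelt * offer_pct / 100 = 24.4940 * 2.8680 / 100 = 0.7025 kg
Uptake = offered - residual = 0.7025 - 0.1651 = 0.5374 kg
Cr2O3% on pelt = uptake / pelt * 100 = 0.5374 / 24.4940 * 100 = 2.1940 %
Ts = 80 + k * Cr2O3% = 80 + 9.4620 * 2.1940 = 100.7592 C


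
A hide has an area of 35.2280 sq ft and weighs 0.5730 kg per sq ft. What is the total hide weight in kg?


Formula: Weight = area * weight_per_sqft
Substituting: Weight = 35.2280 * 0.5730
Result: 20.1856 kg


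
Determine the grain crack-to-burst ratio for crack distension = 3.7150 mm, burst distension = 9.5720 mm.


Formula: Ratio = crack / burst
Substituting: Ratio = 3.7150 / 9.5720
Result: 0.3881


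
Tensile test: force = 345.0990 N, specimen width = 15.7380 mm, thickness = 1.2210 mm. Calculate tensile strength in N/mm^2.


Formula: TS = force / (width * thickness)
Substituting: TS = 345.0990 / (15.7380 * 1.2210)
Result: 17.9588 N/mm^2


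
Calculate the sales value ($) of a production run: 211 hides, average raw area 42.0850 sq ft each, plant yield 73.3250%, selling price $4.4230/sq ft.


Raw_total = N * avg_area = 211 * 42.0850 = 8879.9350 sq ft
Finished = Raw_total * yield / 100 = 8879.9350 * 73.3250 / 100 = 6511.2123 sq ft
Value = Finished * price = 6511.2123 * 4.4230 = 28799.0922 $


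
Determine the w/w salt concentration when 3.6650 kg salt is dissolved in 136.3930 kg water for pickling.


Formula: Conc = salt / (water + salt) * 100
Substituting: Conc = 3.6650 / (136.3930 + 3.6650) * 100
Result: 2.6168 %


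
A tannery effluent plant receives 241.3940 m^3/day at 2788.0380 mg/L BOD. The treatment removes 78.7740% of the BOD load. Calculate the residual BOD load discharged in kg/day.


Load_in = volume * conc / 1000 = 241.3940 * 2788.0380 / 1000 = 673.0156 kg/day
Removed = Load_in * eff / 100 = 673.0156 * 78.7740 / 100 = 530.1613 kg/day
Load_out = Load_in - Removed = 673.0156 - 530.1613 = 142.8543 kg/day


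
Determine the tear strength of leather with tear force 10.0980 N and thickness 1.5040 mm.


Formula: Tear strength = force / thickness
Substituting: Tear strength = 10.0980 / 1.5040
Result: 6.7141 N/mm


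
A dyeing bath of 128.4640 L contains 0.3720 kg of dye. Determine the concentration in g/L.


Formula: Conc = dye_mass(kg) / volume(L) * 1000
Substituting: Conc = 0.3720 / 128.4640 * 1000
Result: 2.8958 g/L


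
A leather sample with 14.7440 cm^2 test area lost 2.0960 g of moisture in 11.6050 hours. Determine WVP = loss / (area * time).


Formula: WVP = loss / (area * time)
Substituting: WVP = 2.0960 / (14.7440 * 11.6050)
Result: 0.0122499 g/(cm^2*hr)


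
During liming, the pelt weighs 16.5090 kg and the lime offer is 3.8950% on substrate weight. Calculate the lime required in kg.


Formula: Lime = substrate * pct / 100
Substituting: Lime = 16.5090 * 3.8950 / 100
Result: 0.6430 kg


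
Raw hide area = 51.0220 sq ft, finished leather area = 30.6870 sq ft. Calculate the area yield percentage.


Formula: Yield = finished / raw * 100
Substituting: Yield = 30.6870 / 51.0220 * 100
Result: 60.1446 %


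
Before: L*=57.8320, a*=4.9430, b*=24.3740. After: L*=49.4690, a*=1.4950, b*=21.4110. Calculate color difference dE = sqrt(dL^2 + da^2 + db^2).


dL = -8.3630, da = -3.4480, db = -2.9630
dE = sqrt((-8.3630)^2 + (-3.4480)^2 + (-2.9630)^2) = 9.5188


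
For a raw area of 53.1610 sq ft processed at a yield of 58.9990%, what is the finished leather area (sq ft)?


Formula: finished = raw * yield / 100
Substituting: finished = 53.1610 * 58.9990 / 100
Result: 31.3645 sq ft


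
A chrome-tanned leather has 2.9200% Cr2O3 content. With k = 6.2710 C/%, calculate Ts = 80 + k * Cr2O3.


Formula: Ts = 80 + k * Cr2O3
Substituting: Ts = 80 + 6.2710 * 2.9200
Result: 98.3113 C


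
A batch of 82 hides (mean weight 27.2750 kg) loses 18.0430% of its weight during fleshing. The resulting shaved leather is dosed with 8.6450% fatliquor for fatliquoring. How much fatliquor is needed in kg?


Total_raw = N * avg_wt = 82 * 27.2750 = 2236.5500 kg
Substrate = Total_raw * (1 - loss/100) = 2236.5500 * (1 - 18.0430/100) = 1833.0093 kg
Fat = Substrate * pct / 100 = 1833.0093 * 8.6450 / 100 = 158.4637 kg


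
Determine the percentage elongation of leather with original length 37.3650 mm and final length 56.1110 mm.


Formula: Elongation = (Lf - L0) / L0 * 100
Substituting: Elongation = (56.1110 - 37.3650) / 37.3650 * 100
Result: 50.1699 %


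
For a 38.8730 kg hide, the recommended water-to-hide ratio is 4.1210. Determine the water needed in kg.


Formula: Water = hide_weight * ratio
Substituting: Water = 38.8730 * 4.1210
Result: 160.1956 kg


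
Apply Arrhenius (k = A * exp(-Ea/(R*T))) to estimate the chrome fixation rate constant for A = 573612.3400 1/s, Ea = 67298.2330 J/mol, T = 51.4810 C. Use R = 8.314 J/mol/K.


T_K = T_C + 273.15 = 51.4810 + 273.15 = 324.6310 K
exponent = -Ea / (R * T_K) = -67298.2330 / (8.314 * 324.6310) = -24.9347
k = A * exp(exponent) = 573612.3400 * exp(-24.9347) = 8.5041e-06 1/s


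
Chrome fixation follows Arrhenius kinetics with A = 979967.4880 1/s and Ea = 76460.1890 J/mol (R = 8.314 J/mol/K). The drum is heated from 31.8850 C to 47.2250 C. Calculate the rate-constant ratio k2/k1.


T1 = 31.8850 + 273.15 = 305.0350 K; T2 = 47.2250 + 273.15 = 320.3750 K
k1 = A * exp(-Ea/(R*T1)) = 979967.4880 * exp(-76460.1890/(8.314*305.0350)) = 7.8992e-08 1/s
k2 = A * exp(-Ea/(R*T2)) = 979967.4880 * exp(-76460.1890/(8.314*320.3750)) = 3.3460e-07 1/s
k2/k1 = 3.3460e-07 / 7.8992e-08 = 4.2359


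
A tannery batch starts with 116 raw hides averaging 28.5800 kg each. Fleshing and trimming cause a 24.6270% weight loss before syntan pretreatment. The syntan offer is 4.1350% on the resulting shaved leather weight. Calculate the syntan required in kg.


Total_raw = N * avg_wt = 116 * 28.5800 = 3315.2800 kg
Substrate = Total_raw * (1 - loss/100) = 3315.2800 * (1 - 24.6270/100) = 2498.8260 kg
Syntan = Substrate * pct / 100 = 2498.8260 * 4.1350 / 100 = 103.3265 kg


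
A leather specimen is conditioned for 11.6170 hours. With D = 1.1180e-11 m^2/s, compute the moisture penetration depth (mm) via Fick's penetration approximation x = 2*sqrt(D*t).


t = 11.6170 hr * 3600 = 41821.2000 s
D * t = 1.1180e-11 * 41821.2000 = 4.6756e-07
x = 2 * sqrt(D*t) = 2 * sqrt(4.6756e-07) = 0.00136757 m = 1.3676 mm


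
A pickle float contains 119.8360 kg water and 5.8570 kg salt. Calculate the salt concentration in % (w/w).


Formula: Conc = salt / (water + salt) * 100
Substituting: Conc = 5.8570 / (119.8360 + 5.8570) * 100
Result: 4.6598 %


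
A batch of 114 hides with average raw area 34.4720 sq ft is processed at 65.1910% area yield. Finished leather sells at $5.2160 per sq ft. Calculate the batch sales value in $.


Raw_total = N * avg_area = 114 * 34.4720 = 3929.8080 sq ft
Finished = Raw_total * yield / 100 = 3929.8080 * 65.1910 / 100 = 2561.8811 sq ft
Value = Finished * price = 2561.8811 * 5.2160 = 13362.7720 $


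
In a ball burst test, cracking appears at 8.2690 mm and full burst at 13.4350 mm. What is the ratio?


Formula: Ratio = crack / burst
Substituting: Ratio = 8.2690 / 13.4350
Result: 0.6155


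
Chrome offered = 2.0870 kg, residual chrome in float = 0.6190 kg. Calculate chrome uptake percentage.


Formula: Uptake = (offered - residual) / offered * 100
Substituting: Uptake = (2.0870 - 0.6190) / 2.0870 * 100
Result: 70.3402 %


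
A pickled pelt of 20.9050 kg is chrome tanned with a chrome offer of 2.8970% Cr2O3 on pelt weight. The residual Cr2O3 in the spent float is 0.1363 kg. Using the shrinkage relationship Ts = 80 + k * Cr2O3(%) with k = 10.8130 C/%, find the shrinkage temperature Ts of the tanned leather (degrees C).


Offered = pelt * offer_pct / 100 = 20.9050 * 2.8970 / 100 = 0.6056 kg
Uptake = offered - residual = 0.6056 - 0.1363 = 0.4693 kg
Cr2O3% on pelt = uptake / pelt * 100 = 0.4693 / 20.9050 * 100 = 2.2450 %
Ts = 80 + k * Cr2O3% = 80 + 10.8130 * 2.2450 = 104.2752 C


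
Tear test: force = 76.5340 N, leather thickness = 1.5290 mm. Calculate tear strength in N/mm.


Formula: Tear strength = force / thickness
Substituting: Tear strength = 76.5340 / 1.5290
Result: 50.0549 N/mm


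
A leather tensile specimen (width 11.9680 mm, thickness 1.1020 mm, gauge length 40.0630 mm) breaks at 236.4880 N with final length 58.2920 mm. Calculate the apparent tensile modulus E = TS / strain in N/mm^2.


TS = F / (w * t) = 236.4880 / (11.9680 * 1.1020) = 17.9311 N/mm^2
strain = (Lf - L0) / L0 = (58.2920 - 40.0630) / 40.0630 = 0.4550
E = TS / strain = 17.9311 / 0.4550 = 39.4082 N/mm^2


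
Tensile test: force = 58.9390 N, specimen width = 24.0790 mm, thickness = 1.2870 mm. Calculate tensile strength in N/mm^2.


Formula: TS = force / (width * thickness)
Substituting: TS = 58.9390 / (24.0790 * 1.2870)
Result: 1.9019 N/mm^2


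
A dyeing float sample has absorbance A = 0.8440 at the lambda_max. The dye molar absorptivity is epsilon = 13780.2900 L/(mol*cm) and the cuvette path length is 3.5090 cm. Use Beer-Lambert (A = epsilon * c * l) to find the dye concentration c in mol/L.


Formula: c = A / (epsilon * l)
Substituting: c = 0.8440 / (13780.2900 * 3.5090)
Result: 1.7454e-05 mol/L


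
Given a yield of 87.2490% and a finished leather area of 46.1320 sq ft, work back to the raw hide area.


Formula: raw = finished * 100 / yield
Substituting: raw = 46.1320 * 100 / 87.2490
Result: 52.8740 sq ft


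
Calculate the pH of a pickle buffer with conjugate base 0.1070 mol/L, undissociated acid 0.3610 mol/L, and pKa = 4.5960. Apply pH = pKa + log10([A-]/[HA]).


ratio = [A-] / [HA] = 0.1070 / 0.3610 = 0.2964
log10(ratio) = -0.5281
pH = pKa + log10(ratio) = 4.5960 - 0.5281 = 4.0679


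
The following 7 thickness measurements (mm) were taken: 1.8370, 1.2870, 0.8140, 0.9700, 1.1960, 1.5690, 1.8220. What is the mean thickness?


Formula: Average = sum / n
Substituting: Average = 9.4950 / 7
Result: 1.3564 mm


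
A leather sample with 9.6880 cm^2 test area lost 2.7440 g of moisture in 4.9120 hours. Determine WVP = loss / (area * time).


Formula: WVP = loss / (area * time)
Substituting: WVP = 2.7440 / (9.6880 * 4.9120)
Result: 0.0576623 g/(cm^2*hr)


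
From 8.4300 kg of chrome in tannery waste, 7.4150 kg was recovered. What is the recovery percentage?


Formula: Recovery = recovered / input * 100
Substituting: Recovery = 7.4150 / 8.4300 * 100
Result: 87.9597 %


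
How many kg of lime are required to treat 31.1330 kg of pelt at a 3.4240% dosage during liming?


Formula: Lime = substrate * pct / 100
Substituting: Lime = 31.1330 * 3.4240 / 100
Result: 1.0660 kg


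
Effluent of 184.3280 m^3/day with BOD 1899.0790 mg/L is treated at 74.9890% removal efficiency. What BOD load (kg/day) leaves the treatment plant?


Load_in = volume * conc / 1000 = 184.3280 * 1899.0790 / 1000 = 350.0534 kg/day
Removed = Load_in * eff / 100 = 350.0534 * 74.9890 / 100 = 262.5016 kg/day
Load_out = Load_in - Removed = 350.0534 - 262.5016 = 87.5519 kg/day


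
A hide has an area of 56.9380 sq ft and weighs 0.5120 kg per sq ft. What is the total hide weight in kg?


Formula: Weight = area * weight_per_sqft
Substituting: Weight = 56.9380 * 0.5120
Result: 29.1523 kg


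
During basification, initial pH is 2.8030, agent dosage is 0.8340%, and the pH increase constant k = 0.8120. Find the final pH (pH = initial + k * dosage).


Formula: pH_final = pH_initial + k * base_pct
Substituting: pH_final = 2.8030 + 0.8120 * 0.8340
Result: 3.4802


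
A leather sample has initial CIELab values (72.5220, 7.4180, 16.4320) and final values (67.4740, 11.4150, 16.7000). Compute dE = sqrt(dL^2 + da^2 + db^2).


dL = -5.0480, da = 3.9970, db = 0.2680
dE = sqrt((-5.0480)^2 + 3.9970^2 + 0.2680^2) = 6.4444


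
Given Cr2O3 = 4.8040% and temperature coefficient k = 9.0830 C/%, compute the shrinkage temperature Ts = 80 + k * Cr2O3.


Formula: Ts = 80 + k * Cr2O3
Substituting: Ts = 80 + 9.0830 * 4.8040
Result: 123.6347 C


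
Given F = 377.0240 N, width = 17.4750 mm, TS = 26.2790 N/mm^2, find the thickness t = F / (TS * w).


Formula: t = F / (TS * w)
Substituting: t = 377.0240 / (26.2790 * 17.4750)
Result: 0.8210 mm


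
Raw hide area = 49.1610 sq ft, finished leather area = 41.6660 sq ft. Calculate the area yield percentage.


Formula: Yield = finished / raw * 100
Substituting: Yield = 41.6660 / 49.1610 * 100
Result: 84.7542 %


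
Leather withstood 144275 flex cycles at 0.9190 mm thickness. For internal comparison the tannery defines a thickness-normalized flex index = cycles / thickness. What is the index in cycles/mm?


Formula: Index = cycles / thickness
Substituting: Index = 144275 / 0.9190
Result: 156991.2949 cycles/mm


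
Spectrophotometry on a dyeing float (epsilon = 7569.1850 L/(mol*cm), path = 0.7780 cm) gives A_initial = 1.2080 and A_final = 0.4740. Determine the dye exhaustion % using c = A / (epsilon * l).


c_initial = A_i / (epsilon * l) = 1.2080 / (7569.1850 * 0.7780) = 2.0513e-04 mol/L
c_final = A_f / (epsilon * l) = 0.4740 / (7569.1850 * 0.7780) = 8.0491e-05 mol/L
Exhaustion = (c_initial - c_final) / c_initial * 100 = (2.0513e-04 - 8.0491e-05) / 2.0513e-04 * 100 = 60.7616 %


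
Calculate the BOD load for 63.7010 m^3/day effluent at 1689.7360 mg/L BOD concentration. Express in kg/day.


Formula: BOD_load = volume * conc / 1000
Substituting: BOD_load = 63.7010 * 1689.7360 / 1000
Result: 107.6379 kg/day


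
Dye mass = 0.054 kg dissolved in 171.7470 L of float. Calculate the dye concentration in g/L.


Formula: Conc = dye_mass(kg) / volume(L) * 1000
Substituting: Conc = 0.054 / 171.7470 * 1000
Result: 0.3144 g/L


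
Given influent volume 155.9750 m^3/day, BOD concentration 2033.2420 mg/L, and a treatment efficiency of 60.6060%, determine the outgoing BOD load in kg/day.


Load_in = volume * conc / 1000 = 155.9750 * 2033.2420 / 1000 = 317.1349 kg/day
Removed = Load_in * eff / 100 = 317.1349 * 60.6060 / 100 = 192.2028 kg/day
Load_out = Load_in - Removed = 317.1349 - 192.2028 = 124.9321 kg/day


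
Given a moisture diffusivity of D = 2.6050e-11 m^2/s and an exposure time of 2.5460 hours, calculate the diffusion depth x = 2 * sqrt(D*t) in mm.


t = 2.5460 hr * 3600 = 9165.6000 s
D * t = 2.6050e-11 * 9165.6000 = 2.3876e-07
x = 2 * sqrt(D*t) = 2 * sqrt(2.3876e-07) = 9.7727e-04 m = 0.9773 mm


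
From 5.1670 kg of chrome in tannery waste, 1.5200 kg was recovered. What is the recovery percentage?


Formula: Recovery = recovered / input * 100
Substituting: Recovery = 1.5200 / 5.1670 * 100
Result: 29.4175 %


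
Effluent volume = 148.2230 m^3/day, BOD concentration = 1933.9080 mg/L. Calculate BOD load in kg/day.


Formula: BOD_load = volume * conc / 1000
Substituting: BOD_load = 148.2230 * 1933.9080 / 1000
Result: 286.6496 kg/day


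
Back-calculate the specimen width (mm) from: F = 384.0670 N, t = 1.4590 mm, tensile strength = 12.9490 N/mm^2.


Formula: w = F / (TS * t)
Substituting: w = 384.0670 / (12.9490 * 1.4590)
Result: 20.3290 mm


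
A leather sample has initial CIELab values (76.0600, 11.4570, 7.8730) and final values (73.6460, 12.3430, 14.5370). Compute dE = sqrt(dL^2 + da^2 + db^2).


dL = -2.4140, da = 0.8860, db = 6.6640
dE = sqrt((-2.4140)^2 + 0.8860^2 + 6.6640^2) = 7.1429


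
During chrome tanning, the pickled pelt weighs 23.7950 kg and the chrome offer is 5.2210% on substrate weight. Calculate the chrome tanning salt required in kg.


Formula: Chrome = substrate * pct / 100
Substituting: Chrome = 23.7950 * 5.2210 / 100
Result: 1.2423 kg


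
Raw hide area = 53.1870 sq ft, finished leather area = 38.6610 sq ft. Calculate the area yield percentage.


Formula: Yield = finished / raw * 100
Substituting: Yield = 38.6610 / 53.1870 * 100
Result: 72.6888 %


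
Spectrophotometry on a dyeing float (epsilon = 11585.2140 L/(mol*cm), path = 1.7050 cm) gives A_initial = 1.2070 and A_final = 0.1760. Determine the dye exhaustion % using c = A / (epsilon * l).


c_initial = A_i / (epsilon * l) = 1.2070 / (11585.2140 * 1.7050) = 6.1105e-05 mol/L
c_final = A_f / (epsilon * l) = 0.1760 / (11585.2140 * 1.7050) = 8.9101e-06 mol/L
Exhaustion = (c_initial - c_final) / c_initial * 100 = (6.1105e-05 - 8.9101e-06) / 6.1105e-05 * 100 = 85.4184 %


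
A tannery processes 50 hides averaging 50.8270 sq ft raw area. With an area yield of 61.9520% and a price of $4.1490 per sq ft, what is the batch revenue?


Raw_total = N * avg_area = 50 * 50.8270 = 2541.3500 sq ft
Finished = Raw_total * yield / 100 = 2541.3500 * 61.9520 / 100 = 1574.4172 sq ft
Value = Finished * price = 1574.4172 * 4.1490 = 6532.2568 $


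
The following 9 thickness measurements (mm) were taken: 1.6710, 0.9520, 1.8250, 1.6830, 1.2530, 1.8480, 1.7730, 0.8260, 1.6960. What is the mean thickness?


Formula: Average = sum / n
Substituting: Average = 13.5270 / 9
Result: 1.5030 mm


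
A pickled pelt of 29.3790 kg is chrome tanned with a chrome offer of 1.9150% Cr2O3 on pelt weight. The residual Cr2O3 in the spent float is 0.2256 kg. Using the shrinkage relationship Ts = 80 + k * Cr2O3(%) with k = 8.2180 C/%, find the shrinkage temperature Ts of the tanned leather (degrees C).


Offered = pelt * offer_pct / 100 = 29.3790 * 1.9150 / 100 = 0.5626 kg
Uptake = offered - residual = 0.5626 - 0.2256 = 0.3370 kg
Cr2O3% on pelt = uptake / pelt * 100 = 0.3370 / 29.3790 * 100 = 1.1471 %
Ts = 80 + k * Cr2O3% = 80 + 8.2180 * 1.1471 = 89.4269 C


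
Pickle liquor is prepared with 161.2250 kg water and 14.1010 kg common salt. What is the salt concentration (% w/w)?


Formula: Conc = salt / (water + salt) * 100
Substituting: Conc = 14.1010 / (161.2250 + 14.1010) * 100
Result: 8.0427 %


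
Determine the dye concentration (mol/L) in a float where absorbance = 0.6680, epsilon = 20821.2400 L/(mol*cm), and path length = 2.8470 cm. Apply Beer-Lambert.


Formula: c = A / (epsilon * l)
Substituting: c = 0.6680 / (20821.2400 * 2.8470)
Result: 1.1269e-05 mol/L


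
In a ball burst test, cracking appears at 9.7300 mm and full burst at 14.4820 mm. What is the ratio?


Formula: Ratio = crack / burst
Substituting: Ratio = 9.7300 / 14.4820
Result: 0.6719


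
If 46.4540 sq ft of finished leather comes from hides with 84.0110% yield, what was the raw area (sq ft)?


Formula: raw = finished * 100 / yield
Substituting: raw = 46.4540 * 100 / 84.0110
Result: 55.2951 sq ft


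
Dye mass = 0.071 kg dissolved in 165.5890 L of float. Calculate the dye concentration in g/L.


Formula: Conc = dye_mass(kg) / volume(L) * 1000
Substituting: Conc = 0.071 / 165.5890 * 1000
Result: 0.4288 g/L


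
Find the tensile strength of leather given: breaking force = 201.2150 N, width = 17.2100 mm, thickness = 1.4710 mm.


Formula: TS = force / (width * thickness)
Substituting: TS = 201.2150 / (17.2100 * 1.4710)
Result: 7.9482 N/mm^2


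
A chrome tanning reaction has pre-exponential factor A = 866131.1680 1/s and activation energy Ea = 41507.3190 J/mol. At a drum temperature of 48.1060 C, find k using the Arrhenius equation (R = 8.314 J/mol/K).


T_K = T_C + 273.15 = 48.1060 + 273.15 = 321.2560 K
exponent = -Ea / (R * T_K) = -41507.3190 / (8.314 * 321.2560) = -15.5404
k = A * exp(exponent) = 866131.1680 * exp(-15.5404) = 0.1543 1/s


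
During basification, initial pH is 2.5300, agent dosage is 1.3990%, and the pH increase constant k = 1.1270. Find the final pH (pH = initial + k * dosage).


Formula: pH_final = pH_initial + k * base_pct
Substituting: pH_final = 2.5300 + 1.1270 * 1.3990
Result: 4.1067


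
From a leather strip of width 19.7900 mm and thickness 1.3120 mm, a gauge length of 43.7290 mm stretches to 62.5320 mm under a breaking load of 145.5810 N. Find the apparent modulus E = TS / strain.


TS = F / (w * t) = 145.5810 / (19.7900 * 1.3120) = 5.6069 N/mm^2
strain = (Lf - L0) / L0 = (62.5320 - 43.7290) / 43.7290 = 0.4300
E = TS / strain = 5.6069 / 0.4300 = 13.0397 N/mm^2


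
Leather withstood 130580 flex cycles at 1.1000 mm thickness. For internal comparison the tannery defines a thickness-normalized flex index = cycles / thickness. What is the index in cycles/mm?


Formula: Index = cycles / thickness
Substituting: Index = 130580 / 1.1000
Result: 118709.0909 cycles/mm


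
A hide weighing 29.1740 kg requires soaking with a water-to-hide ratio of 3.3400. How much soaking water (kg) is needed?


Formula: Water = hide_weight * ratio
Substituting: Water = 29.1740 * 3.3400
Result: 97.4412 kg


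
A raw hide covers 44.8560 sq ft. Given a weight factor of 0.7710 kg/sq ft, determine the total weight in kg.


Formula: Weight = area * weight_per_sqft
Substituting: Weight = 44.8560 * 0.7710
Result: 34.5840 kg


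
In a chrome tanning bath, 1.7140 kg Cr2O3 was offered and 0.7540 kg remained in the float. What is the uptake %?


Formula: Uptake = (offered - residual) / offered * 100
Substituting: Uptake = (1.7140 - 0.7540) / 1.7140 * 100
Result: 56.0093 %


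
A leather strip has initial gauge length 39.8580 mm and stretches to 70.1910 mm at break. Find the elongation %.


Formula: Elongation = (Lf - L0) / L0 * 100
Substituting: Elongation = (70.1910 - 39.8580) / 39.8580 * 100
Result: 76.1027 %


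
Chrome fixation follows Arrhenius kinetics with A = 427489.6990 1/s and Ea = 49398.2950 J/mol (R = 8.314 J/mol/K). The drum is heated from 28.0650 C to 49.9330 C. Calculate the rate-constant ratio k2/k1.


T1 = 28.0650 + 273.15 = 301.2150 K; T2 = 49.9330 + 273.15 = 323.0830 K
k1 = A * exp(-Ea/(R*T1)) = 427489.6990 * exp(-49398.2950/(8.314*301.2150)) = 0.00115959 1/s
k2 = A * exp(-Ea/(R*T2)) = 427489.6990 * exp(-49398.2950/(8.314*323.0830)) = 0.00440695 1/s
k2/k1 = 0.00440695 / 0.00115959 = 3.8005


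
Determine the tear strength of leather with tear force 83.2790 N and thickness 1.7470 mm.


Formula: Tear strength = force / thickness
Substituting: Tear strength = 83.2790 / 1.7470
Result: 47.6697 N/mm


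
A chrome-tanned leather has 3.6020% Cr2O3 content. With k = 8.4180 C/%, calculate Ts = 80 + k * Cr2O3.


Formula: Ts = 80 + k * Cr2O3
Substituting: Ts = 80 + 8.4180 * 3.6020
Result: 110.3216 C


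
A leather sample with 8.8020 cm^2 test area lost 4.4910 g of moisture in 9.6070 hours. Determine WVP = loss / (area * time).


Formula: WVP = loss / (area * time)
Substituting: WVP = 4.4910 / (8.8020 * 9.6070)
Result: 0.0531097 g/(cm^2*hr)


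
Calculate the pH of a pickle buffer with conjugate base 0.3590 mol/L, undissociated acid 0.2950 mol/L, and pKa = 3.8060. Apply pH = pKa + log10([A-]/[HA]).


ratio = [A-] / [HA] = 0.3590 / 0.2950 = 1.2169
log10(ratio) = 0.0852724
pH = pKa + log10(ratio) = 3.8060 + 0.0852724 = 3.8913


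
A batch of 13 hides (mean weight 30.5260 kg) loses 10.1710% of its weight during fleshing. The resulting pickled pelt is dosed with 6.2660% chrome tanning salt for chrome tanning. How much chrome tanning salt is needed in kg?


Total_raw = N * avg_wt = 13 * 30.5260 = 396.8380 kg
Substrate = Total_raw * (1 - loss/100) = 396.8380 * (1 - 10.1710/100) = 356.4756 kg
Chrome = Substrate * pct / 100 = 356.4756 * 6.2660 / 100 = 22.3368 kg


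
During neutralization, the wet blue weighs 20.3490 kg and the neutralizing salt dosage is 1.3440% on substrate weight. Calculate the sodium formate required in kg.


Formula: Neutralizer = substrate * pct / 100
Substituting: Neutralizer = 20.3490 * 1.3440 / 100
Result: 0.2735 kg


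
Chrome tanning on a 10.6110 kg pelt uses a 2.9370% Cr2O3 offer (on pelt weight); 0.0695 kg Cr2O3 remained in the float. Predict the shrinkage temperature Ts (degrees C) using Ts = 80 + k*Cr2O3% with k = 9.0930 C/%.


Offered = pelt * offer_pct / 100 = 10.6110 * 2.9370 / 100 = 0.3116 kg
Uptake = offered - residual = 0.3116 - 0.0695 = 0.2421 kg
Cr2O3% on pelt = uptake / pelt * 100 = 0.2421 / 10.6110 * 100 = 2.2820 %
Ts = 80 + k * Cr2O3% = 80 + 9.0930 * 2.2820 = 100.7504 C


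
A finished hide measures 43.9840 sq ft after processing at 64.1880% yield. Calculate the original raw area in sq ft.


Formula: raw = finished * 100 / yield
Substituting: raw = 43.9840 * 100 / 64.1880
Result: 68.5237 sq ft


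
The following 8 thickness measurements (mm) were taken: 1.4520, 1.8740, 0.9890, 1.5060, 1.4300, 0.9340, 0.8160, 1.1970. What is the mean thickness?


Formula: Average = sum / n
Substituting: Average = 10.1980 / 8
Result: 1.2748 mm


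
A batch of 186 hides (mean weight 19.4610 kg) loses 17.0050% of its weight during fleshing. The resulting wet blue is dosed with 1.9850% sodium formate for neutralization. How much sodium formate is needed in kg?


Total_raw = N * avg_wt = 186 * 19.4610 = 3619.7460 kg
Substrate = Total_raw * (1 - loss/100) = 3619.7460 * (1 - 17.0050/100) = 3004.2082 kg
Neutralizer = Substrate * pct / 100 = 3004.2082 * 1.9850 / 100 = 59.6335 kg


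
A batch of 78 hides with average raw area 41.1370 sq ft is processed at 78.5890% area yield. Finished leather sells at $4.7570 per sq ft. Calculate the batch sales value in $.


Raw_total = N * avg_area = 78 * 41.1370 = 3208.6860 sq ft
Finished = Raw_total * yield / 100 = 3208.6860 * 78.5890 / 100 = 2521.6742 sq ft
Value = Finished * price = 2521.6742 * 4.7570 = 11995.6044 $


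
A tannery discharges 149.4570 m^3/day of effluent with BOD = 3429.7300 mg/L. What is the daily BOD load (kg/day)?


Formula: BOD_load = volume * conc / 1000
Substituting: BOD_load = 149.4570 * 3429.7300 / 1000
Result: 512.5972 kg/day


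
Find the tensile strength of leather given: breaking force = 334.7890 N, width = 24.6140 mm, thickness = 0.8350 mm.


Formula: TS = force / (width * thickness)
Substituting: TS = 334.7890 / (24.6140 * 0.8350)
Result: 16.2893 N/mm^2


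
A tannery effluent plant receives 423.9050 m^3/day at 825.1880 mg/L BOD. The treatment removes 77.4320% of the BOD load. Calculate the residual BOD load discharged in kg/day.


Load_in = volume * conc / 1000 = 423.9050 * 825.1880 / 1000 = 349.8013 kg/day
Removed = Load_in * eff / 100 = 349.8013 * 77.4320 / 100 = 270.8582 kg/day
Load_out = Load_in - Removed = 349.8013 - 270.8582 = 78.9432 kg/day


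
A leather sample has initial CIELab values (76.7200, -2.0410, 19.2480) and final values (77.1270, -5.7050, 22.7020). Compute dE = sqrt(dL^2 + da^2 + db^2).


dL = 0.4070, da = -3.6640, db = 3.4540
dE = sqrt(0.4070^2 + (-3.6640)^2 + 3.4540^2) = 5.0518


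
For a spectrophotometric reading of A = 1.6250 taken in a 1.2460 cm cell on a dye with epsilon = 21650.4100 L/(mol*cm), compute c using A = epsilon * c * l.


Formula: c = A / (epsilon * l)
Substituting: c = 1.6250 / (21650.4100 * 1.2460)
Result: 6.0238e-05 mol/L


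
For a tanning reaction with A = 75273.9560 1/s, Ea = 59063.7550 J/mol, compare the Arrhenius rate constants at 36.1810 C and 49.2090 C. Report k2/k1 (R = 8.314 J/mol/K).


T1 = 36.1810 + 273.15 = 309.3310 K; T2 = 49.2090 + 273.15 = 322.3590 K
k1 = A * exp(-Ea/(R*T1)) = 75273.9560 * exp(-59063.7550/(8.314*309.3310)) = 7.9907e-06 1/s
k2 = A * exp(-Ea/(R*T2)) = 75273.9560 * exp(-59063.7550/(8.314*322.3590)) = 2.0215e-05 1/s
k2/k1 = 2.0215e-05 / 7.9907e-06 = 2.5299


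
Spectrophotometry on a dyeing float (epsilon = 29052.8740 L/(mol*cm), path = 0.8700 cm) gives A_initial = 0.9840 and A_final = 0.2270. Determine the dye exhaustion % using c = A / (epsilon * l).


c_initial = A_i / (epsilon * l) = 0.9840 / (29052.8740 * 0.8700) = 3.8930e-05 mol/L
c_final = A_f / (epsilon * l) = 0.2270 / (29052.8740 * 0.8700) = 8.9809e-06 mol/L
Exhaustion = (c_initial - c_final) / c_initial * 100 = (3.8930e-05 - 8.9809e-06) / 3.8930e-05 * 100 = 76.9309 %


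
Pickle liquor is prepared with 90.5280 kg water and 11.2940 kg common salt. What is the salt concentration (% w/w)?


Formula: Conc = salt / (water + salt) * 100
Substituting: Conc = 11.2940 / (90.5280 + 11.2940) * 100
Result: 11.0919 %


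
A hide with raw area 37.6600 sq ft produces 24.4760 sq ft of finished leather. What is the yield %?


Formula: Yield = finished / raw * 100
Substituting: Yield = 24.4760 / 37.6600 * 100
Result: 64.9920 %


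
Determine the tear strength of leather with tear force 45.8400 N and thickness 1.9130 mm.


Formula: Tear strength = force / thickness
Substituting: Tear strength = 45.8400 / 1.9130
Result: 23.9624 N/mm


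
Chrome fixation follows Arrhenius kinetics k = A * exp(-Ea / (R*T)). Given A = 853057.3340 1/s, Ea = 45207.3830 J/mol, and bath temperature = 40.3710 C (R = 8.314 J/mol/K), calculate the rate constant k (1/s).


T_K = T_C + 273.15 = 40.3710 + 273.15 = 313.5210 K
exponent = -Ea / (R * T_K) = -45207.3830 / (8.314 * 313.5210) = -17.3433
k = A * exp(exponent) = 853057.3340 * exp(-17.3433) = 0.0250531 1/s


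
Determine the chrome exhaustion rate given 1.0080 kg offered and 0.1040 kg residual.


Formula: Uptake = (offered - residual) / offered * 100
Substituting: Uptake = (1.0080 - 0.1040) / 1.0080 * 100
Result: 89.6825 %


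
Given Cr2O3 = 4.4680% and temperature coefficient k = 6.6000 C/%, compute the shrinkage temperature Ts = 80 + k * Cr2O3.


Formula: Ts = 80 + k * Cr2O3
Substituting: Ts = 80 + 6.6000 * 4.4680
Result: 109.4888 C


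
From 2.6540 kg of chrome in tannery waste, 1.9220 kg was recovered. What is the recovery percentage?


Formula: Recovery = recovered / input * 100
Substituting: Recovery = 1.9220 / 2.6540 * 100
Result: 72.4190 %


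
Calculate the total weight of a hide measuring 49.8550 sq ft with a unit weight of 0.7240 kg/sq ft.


Formula: Weight = area * weight_per_sqft
Substituting: Weight = 49.8550 * 0.7240
Result: 36.0950 kg


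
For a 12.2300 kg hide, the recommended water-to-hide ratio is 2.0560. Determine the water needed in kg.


Formula: Water = hide_weight * ratio
Substituting: Water = 12.2300 * 2.0560
Result: 25.1449 kg


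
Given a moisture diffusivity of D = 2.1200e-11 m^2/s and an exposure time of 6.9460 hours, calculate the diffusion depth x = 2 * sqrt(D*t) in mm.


t = 6.9460 hr * 3600 = 25005.6000 s
D * t = 2.1200e-11 * 25005.6000 = 5.3012e-07
x = 2 * sqrt(D*t) = 2 * sqrt(5.3012e-07) = 0.00145619 m = 1.4562 mm
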